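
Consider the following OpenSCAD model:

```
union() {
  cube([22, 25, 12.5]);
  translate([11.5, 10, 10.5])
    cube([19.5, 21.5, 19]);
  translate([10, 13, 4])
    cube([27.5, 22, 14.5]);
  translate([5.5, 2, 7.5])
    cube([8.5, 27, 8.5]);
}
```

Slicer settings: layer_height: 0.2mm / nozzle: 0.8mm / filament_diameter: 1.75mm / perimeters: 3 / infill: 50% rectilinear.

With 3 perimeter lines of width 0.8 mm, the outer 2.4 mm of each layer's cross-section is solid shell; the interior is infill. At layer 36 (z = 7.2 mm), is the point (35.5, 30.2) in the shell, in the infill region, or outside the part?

At z = 7.2 mm: the cube (footprint 22×25) is included at this height; the cube at (11.5, 10) is not intersected at this z (z outside [10.5, 29.5]); the 27.5×22 cube at (10, 13) contributes its full rectangle; the cube at (5.5, 2) is not intersected at this z (z outside [7.5, 16]); Combining (union): the regions partially overlap (shared area 144.00 mm²), so overlapping operands fuse into one piece — 1 connected region. Overall, the cross-section is a single solid region. The nearest boundary edge runs (37.50, 35.00)→(37.50, 13.00); distance from the point to it = 2.00 mm. The point is inside the cross-section, 2.00 mm from the nearest boundary — within the 2.4 mm shell band (3 × 0.8).

shell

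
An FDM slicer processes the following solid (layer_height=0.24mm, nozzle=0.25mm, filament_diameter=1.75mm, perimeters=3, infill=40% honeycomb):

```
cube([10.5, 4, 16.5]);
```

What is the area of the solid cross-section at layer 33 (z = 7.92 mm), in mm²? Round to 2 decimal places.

42.00 mm²

At z = 7.92 mm: the cube (footprint 10.5×4) is included at this height (area 42.00 mm²). Overall, the cross-section is a single solid region. Net area = 42.00 mm².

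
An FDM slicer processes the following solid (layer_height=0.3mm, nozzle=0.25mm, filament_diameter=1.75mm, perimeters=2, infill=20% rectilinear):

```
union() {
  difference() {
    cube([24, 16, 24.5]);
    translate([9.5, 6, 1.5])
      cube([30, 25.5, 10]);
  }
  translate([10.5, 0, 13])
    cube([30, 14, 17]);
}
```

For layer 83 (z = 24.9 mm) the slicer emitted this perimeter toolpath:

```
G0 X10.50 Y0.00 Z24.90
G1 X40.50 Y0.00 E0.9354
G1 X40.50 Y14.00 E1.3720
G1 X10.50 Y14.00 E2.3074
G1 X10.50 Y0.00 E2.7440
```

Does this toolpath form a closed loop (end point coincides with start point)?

yes

Start point (G0): (10.50, 0.00). End point (last G1): the path returns to the start — closed.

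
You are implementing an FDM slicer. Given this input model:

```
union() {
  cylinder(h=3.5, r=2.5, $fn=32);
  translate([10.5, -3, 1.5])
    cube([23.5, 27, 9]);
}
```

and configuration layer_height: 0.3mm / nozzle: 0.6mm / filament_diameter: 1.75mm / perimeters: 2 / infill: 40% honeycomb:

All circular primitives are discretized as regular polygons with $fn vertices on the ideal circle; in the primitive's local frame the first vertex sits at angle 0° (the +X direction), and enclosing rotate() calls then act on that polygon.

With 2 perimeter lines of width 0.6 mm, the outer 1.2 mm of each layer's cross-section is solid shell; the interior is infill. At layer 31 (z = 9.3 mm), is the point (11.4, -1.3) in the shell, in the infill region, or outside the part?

shell

At z = 9.3 mm: the cylinder is absent (z outside [0, 3.5]); the cube at (10.5, -3) (footprint 23.5×27) is included at this height; Combining (union): only the 23.5×27 cube at (10.5, -3) is present, so the union is just that shape — 1 connected region. Overall, the cross-section is a single solid region. The nearest boundary edge runs (10.50, 24.00)→(10.50, -3.00); distance from the point to it = 0.90 mm. The point is inside the cross-section, 0.90 mm from the nearest boundary — within the 1.2 mm shell band (2 × 0.6).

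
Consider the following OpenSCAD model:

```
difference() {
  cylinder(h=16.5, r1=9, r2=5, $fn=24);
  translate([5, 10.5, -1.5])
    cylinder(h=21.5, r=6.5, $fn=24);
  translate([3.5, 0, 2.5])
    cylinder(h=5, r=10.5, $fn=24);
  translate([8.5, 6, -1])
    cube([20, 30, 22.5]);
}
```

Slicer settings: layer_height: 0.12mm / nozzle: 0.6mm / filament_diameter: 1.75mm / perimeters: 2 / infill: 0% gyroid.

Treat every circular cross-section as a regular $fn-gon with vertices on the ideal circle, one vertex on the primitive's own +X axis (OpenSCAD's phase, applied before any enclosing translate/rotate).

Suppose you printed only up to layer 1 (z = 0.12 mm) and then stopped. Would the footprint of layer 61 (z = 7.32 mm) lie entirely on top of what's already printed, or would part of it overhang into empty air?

Compare the two slices. At z = 0.12: the cone (r1=9→r2=5) has section circumradius 8.971 here — a regular 24-gon (area = (24/2)·8.971²·sin(360°/24) = 249.95 mm²); the r=6.5 cylinder at (5, 10.5) gives a regular 24-gon of circumradius 6.5 (constant along its height) (area = (24/2)·6.500²·sin(360°/24) = 131.22 mm²); the cylinder at (3.5, 0) is absent (z outside [2.5, 7.5]); the cube at (8.5, 6) is present — its section is the full 20×30 rectangle (area 600.00 mm²); Taking the first minus the rest: starting from the cone (249.95 mm²), the r=6.5 cylinder at (5, 10.5) partially overlaps it — only the 25.40 mm² overlap (of its 131.22 mm²) is removed, clipping the outline; the 20×30 cube at (8.5, 6) misses the remaining region (no effect) — area = 224.55 mm². At z = 7.32: the cone: at t=0.444 of its height the radius interpolates to r₁+(r₂−r₁)t = 7.225, giving a regular 24-gon of that circumradius (area = (24/2)·7.225²·sin(360°/24) = 162.15 mm²); the r=6.5 cylinder at (5, 10.5) contributes a regular 24-gon of circumradius 6.5 (area = (24/2)·6.500²·sin(360°/24) = 131.22 mm²); the r=10.5 cylinder at (3.5, 0) gives a regular 24-gon of circumradius 10.5 (constant along its height) (area = (24/2)·10.500²·sin(360°/24) = 342.42 mm²); the cube at (8.5, 6) (footprint 20×30) is included at this height (area 600.00 mm²); Taking the first minus the rest: starting from the cone (162.15 mm²), the r=6.5 cylinder at (5, 10.5) partially overlaps it — only the 9.74 mm² overlap (of its 131.22 mm²) is removed, clipping the outline; the r=10.5 cylinder at (3.5, 0) partially overlaps it — only the 151.39 mm² overlap (of its 342.42 mm²) is removed, clipping the outline; the 20×30 cube at (8.5, 6) misses the remaining region (no effect) — area = 1.02 mm². Checking containment: the cross-section at z = 7.32 is a subset of the cross-section at z = 0.12.

entirely on top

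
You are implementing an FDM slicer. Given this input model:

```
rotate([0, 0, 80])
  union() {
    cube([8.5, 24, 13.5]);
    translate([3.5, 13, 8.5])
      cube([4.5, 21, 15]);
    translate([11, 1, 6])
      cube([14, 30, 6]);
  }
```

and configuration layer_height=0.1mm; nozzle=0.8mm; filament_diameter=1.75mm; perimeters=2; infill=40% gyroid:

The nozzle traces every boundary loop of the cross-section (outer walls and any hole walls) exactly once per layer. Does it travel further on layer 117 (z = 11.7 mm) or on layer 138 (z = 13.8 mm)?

layer 117 (z = 11.7 mm)

Layer 117 (z = 11.7): the cube is present — its section is the full 8.5×24 rectangle (perimeter 65.00 mm); the cube at (3.5, 13) (footprint 4.5×21) is included at this height (perimeter 51.00 mm); the 14×30 cube at (11, 1) contributes its full rectangle (perimeter 88.00 mm); Combining (union): the regions partially overlap (shared area 49.50 mm²), so the edge portions inside another operand are dropped and the merged outline is re-measured after clipping — boundary = 173.00 mm; (whole slice rotated 80° about Z — lengths, areas and connectivity unchanged). So its perimeter = 173.00 mm. Layer 138 (z = 13.8): the cube is absent (z outside [0, 13.5]); the cube at (3.5, 13) is present — its section is the full 4.5×21 rectangle (perimeter 51.00 mm); the cube at (11, 1) is not intersected at this z (z outside [6, 12]); Taking the union: only the 4.5×21 cube at (3.5, 13) is present, so the union is just that shape — boundary = 51.00 mm; (whole slice rotated 80° about Z — lengths, areas and connectivity unchanged). So its perimeter = 51.00 mm. Layer 117 is larger (173.00 vs 51.00 mm).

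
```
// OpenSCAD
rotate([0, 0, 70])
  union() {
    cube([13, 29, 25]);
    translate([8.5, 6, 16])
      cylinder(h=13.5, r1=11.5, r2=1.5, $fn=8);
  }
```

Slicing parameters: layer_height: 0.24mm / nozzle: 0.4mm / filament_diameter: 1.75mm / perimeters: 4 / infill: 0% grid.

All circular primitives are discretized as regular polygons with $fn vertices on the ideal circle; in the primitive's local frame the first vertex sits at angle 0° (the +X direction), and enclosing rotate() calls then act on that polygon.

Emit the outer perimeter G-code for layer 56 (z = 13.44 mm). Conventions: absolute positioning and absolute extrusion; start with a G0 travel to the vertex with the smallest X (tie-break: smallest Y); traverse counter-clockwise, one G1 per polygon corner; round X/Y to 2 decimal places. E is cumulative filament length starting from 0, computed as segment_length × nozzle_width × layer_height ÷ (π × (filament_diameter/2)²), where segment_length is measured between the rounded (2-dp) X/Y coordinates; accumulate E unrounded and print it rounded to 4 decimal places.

G0 X-27.25 Y9.92 Z13.44
G1 X0.00 Y0.00 E1.1574
G1 X4.45 Y12.22 E1.6765
G1 X-22.80 Y22.13 E2.8338
G1 X-27.25 Y9.92 E3.3525

At z = 13.44 mm: the cube (footprint 13×29) is included at this height; the cone at (8.5, 6) is not intersected at this z (z outside [16, 29.5]); Taking the union: only the 13×29 cube is present, so the union is just that shape — 1 connected region; (whole slice rotated 70° about Z — lengths, areas and connectivity unchanged). The outline is a single polygon with 4 vertices. Extrusion per mm of travel: 0.4 × 0.24 / (π × 0.875²) = 0.039912. Accumulating E over each segment gives final E = 3.3525.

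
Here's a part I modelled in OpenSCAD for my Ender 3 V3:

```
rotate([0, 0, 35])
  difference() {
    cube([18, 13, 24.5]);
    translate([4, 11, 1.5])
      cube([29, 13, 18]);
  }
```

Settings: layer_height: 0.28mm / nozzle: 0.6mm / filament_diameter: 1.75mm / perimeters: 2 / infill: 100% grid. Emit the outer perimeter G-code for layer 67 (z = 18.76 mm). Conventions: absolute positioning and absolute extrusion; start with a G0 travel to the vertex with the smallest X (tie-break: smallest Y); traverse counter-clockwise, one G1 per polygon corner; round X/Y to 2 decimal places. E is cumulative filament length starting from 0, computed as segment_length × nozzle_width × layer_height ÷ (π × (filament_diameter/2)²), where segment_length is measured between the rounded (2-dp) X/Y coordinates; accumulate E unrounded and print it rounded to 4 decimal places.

At z = 18.76 mm: the 18×13 cube contributes its full rectangle; the cube at (4, 11) is present — its section is the full 29×13 rectangle; Taking the first minus the rest: starting from the 18×13 cube, the 29×13 cube at (4, 11) partially overlaps it — only the 28.00 mm² overlap (of its 377.00 mm²) is removed, clipping the outline — 1 connected region; (whole slice rotated 35° about Z — lengths, areas and connectivity unchanged). The outline is a single polygon with 6 vertices. Extrusion per mm of travel: 0.6 × 0.28 / (π × 0.875²) = 0.069846. Accumulating E over each segment gives final E = 4.3311.

G0 X-7.46 Y10.65 Z18.76
G1 X0.00 Y0.00 E0.9082
G1 X14.74 Y10.32 E2.1650
G1 X8.44 Y19.34 E2.9335
G1 X-3.03 Y11.30 E3.9118
G1 X-4.18 Y12.94 E4.0517
G1 X-7.46 Y10.65 E4.3311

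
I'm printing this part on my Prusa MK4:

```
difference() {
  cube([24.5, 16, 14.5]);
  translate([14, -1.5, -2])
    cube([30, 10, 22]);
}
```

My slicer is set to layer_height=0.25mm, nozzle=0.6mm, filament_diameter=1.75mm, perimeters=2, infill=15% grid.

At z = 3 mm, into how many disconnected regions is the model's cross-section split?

At z = 3 mm: the cube is present — its section is the full 24.5×16 rectangle; the cube at (14, -1.5) (footprint 30×10) is included at this height; After the difference (first − rest): starting from the 24.5×16 cube, the 30×10 cube at (14, -1.5) partially overlaps it — only the 89.25 mm² overlap (of its 300.00 mm²) is removed, clipping the outline — 1 connected region. The result has 1 disconnected region.

1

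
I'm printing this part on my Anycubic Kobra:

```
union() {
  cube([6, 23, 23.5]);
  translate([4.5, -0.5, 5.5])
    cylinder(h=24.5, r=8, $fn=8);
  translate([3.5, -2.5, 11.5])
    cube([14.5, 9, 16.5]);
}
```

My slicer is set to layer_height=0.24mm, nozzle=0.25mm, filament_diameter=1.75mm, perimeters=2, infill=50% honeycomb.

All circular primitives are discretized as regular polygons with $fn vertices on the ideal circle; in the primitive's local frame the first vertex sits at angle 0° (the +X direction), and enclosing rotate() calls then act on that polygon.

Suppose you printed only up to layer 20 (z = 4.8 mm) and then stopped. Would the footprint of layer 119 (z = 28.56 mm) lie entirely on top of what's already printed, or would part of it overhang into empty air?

Compare the two slices. At z = 4.8: the cube (footprint 6×23) is included at this height (area 138.00 mm²); the cylinder at (4.5, -0.5) does not reach this height (z outside [5.5, 30]); the cube at (3.5, -2.5) does not reach this height (z outside [11.5, 28]); Merging all regions: only the 6×23 cube is present, so the union is just that shape — area = 138.00 mm². At z = 28.56: the cube is not intersected at this z (z outside [0, 23.5]); the cylinder at (4.5, -0.5): section is a regular 8-gon, circumradius r=8 (area = (8/2)·8.000²·sin(360°/8) = 181.02 mm²); the cube at (3.5, -2.5) is absent (z outside [11.5, 28]); Merging all regions: only the r=8 cylinder at (4.5, -0.5) is present, so the union is just that shape — area = 181.02 mm². Checking containment: at z = 28.56 the cross-section extends beyond the z = 4.8 cross-section by about 140.68 mm².

part overhangs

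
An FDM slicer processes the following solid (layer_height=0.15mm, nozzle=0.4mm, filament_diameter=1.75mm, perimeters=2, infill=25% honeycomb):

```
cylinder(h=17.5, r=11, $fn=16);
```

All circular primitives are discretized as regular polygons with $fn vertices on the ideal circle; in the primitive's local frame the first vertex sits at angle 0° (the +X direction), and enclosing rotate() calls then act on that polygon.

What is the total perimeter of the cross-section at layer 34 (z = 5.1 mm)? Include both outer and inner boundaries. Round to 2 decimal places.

At z = 5.1 mm: the r=11 cylinder gives a regular 16-gon of circumradius 11 (constant along its height) (perimeter = 2·16·11.000·sin(180°/16) = 68.67 mm). Overall, the cross-section is a single solid region. Total boundary length (outer) = 68.67 mm.

68.67 mm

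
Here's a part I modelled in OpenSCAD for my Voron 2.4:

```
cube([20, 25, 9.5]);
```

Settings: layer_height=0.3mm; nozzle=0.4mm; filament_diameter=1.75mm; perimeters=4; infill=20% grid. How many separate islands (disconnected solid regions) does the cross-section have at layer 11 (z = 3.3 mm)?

1

At z = 3.3 mm: the cube (footprint 20×25) is included at this height. Overall, the cross-section is a single solid region. Island count = 1.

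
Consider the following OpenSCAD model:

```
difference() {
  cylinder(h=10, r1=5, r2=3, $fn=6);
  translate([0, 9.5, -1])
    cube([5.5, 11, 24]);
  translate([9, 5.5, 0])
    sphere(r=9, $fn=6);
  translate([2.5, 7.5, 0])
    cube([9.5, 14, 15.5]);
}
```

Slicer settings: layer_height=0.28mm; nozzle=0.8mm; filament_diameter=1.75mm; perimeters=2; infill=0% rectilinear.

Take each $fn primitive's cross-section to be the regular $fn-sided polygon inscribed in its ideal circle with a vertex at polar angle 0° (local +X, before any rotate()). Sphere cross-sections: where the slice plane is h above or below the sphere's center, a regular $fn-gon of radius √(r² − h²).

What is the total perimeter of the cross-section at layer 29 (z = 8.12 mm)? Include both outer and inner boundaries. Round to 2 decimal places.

At z = 8.12 mm: the cone contributes a regular 6-gon of circumradius 3.376 (interpolated between r1=5 and r2=3 at t=0.812) (perimeter = 2·6·3.376·sin(180°/6) = 20.26 mm); the cube at (0, 9.5) (footprint 5.5×11) is included at this height (perimeter 33.00 mm); the r=9 sphere at (9, 5.5) contributes a regular 6-gon of circumradius √(9²−8.12²) = 3.881 (perimeter = 2·6·3.881·sin(180°/6) = 23.29 mm); the cube at (2.5, 7.5) (footprint 9.5×14) is included at this height (perimeter 47.00 mm); Taking the first minus the rest: starting from the cone, the 5.5×11 cube at (0, 9.5) misses the remaining region (no effect); the r=9 sphere at (9, 5.5) misses the remaining region (no effect); the 9.5×14 cube at (2.5, 7.5) misses the remaining region (no effect) — boundary = 20.26 mm. Overall, the cross-section is a single solid region. Total boundary length (outer) = 20.26 mm.

20.26 mm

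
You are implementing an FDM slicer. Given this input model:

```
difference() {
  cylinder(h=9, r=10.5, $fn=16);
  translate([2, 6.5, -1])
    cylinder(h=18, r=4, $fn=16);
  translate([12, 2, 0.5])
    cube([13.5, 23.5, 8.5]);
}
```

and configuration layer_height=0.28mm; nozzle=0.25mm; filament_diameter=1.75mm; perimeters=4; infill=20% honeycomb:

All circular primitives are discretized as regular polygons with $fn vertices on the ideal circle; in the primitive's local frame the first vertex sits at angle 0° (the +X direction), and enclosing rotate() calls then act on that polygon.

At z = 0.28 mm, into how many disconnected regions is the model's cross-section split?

1

At z = 0.28 mm: the cylinder: section is a regular 16-gon, circumradius r=10.5; the cylinder at (2, 6.5): section is a regular 16-gon, circumradius r=4; the cube at (12, 2) does not reach this height (z outside [0.5, 9]); Taking the first minus the rest: starting from the r=10.5 cylinder, the r=4 cylinder at (2, 6.5) partially overlaps it — only the 47.88 mm² overlap (of its 48.98 mm²) is removed, clipping the outline — 1 connected region. The result has 1 disconnected region.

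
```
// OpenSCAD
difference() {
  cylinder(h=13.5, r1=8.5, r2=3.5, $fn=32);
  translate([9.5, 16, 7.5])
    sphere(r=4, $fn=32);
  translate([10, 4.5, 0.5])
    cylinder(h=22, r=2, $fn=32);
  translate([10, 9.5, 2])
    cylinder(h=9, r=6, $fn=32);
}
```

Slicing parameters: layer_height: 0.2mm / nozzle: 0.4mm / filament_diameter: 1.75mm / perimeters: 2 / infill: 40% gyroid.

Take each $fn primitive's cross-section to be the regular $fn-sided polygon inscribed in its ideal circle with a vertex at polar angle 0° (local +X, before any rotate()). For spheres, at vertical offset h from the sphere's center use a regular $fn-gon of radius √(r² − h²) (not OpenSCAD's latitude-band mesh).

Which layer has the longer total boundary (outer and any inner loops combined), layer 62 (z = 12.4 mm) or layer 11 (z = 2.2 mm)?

layer 11 (z = 2.2 mm)

Layer 62 (z = 12.4): the cone contributes a regular 32-gon of circumradius 3.907 (interpolated between r1=8.5 and r2=3.5 at t=0.919) (perimeter = 2·32·3.907·sin(180°/32) = 24.51 mm); the sphere at (9.5, 16) is not intersected at this z (|z−center|=4.900 > r=4); the r=2 cylinder at (10, 4.5) contributes a regular 32-gon of circumradius 2 (perimeter = 2·32·2.000·sin(180°/32) = 12.55 mm); the cylinder at (10, 9.5) is absent (z outside [2, 11]); After the difference (first − rest): starting from the cone, the r=2 cylinder at (10, 4.5) misses the remaining region (no effect) — boundary = 24.51 mm. So its perimeter = 24.51 mm. Layer 11 (z = 2.2): the cone: at t=0.163 of its height the radius interpolates to r₁+(r₂−r₁)t = 7.685, giving a regular 32-gon of that circumradius (perimeter = 2·32·7.685·sin(180°/32) = 48.21 mm); the sphere at (9.5, 16) is not intersected at this z (|z−center|=5.300 > r=4); the r=2 cylinder at (10, 4.5) gives a regular 32-gon of circumradius 2 (constant along its height) (perimeter = 2·32·2.000·sin(180°/32) = 12.55 mm); the cylinder at (10, 9.5): section is a regular 32-gon, circumradius r=6 (perimeter = 2·32·6.000·sin(180°/32) = 37.64 mm); Subtracting the remaining from the first: starting from the cone, the r=2 cylinder at (10, 4.5) misses the remaining region (no effect); the r=6 cylinder at (10, 9.5) misses the remaining region (no effect) — boundary = 48.21 mm. So its perimeter = 48.21 mm. Layer 11 is larger (48.21 vs 24.51 mm).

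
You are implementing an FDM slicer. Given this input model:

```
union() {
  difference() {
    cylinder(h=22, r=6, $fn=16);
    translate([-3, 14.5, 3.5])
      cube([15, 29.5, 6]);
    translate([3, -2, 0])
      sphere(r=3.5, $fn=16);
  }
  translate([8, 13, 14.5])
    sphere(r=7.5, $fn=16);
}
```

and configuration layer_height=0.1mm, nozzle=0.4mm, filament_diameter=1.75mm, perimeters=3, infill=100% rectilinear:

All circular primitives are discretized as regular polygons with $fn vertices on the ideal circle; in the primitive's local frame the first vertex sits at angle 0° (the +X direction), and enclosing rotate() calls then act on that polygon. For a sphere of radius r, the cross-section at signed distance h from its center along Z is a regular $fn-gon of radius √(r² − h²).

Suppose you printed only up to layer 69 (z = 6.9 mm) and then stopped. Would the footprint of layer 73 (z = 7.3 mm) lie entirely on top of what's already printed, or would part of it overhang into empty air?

part overhangs

Compare the two slices. At z = 6.9: the r=6 cylinder gives a regular 16-gon of circumradius 6 (constant along its height) (area = (16/2)·6.000²·sin(360°/16) = 110.21 mm²); the cube at (-3, 14.5) is present — its section is the full 15×29.5 rectangle (area 442.50 mm²); the sphere at (3, -2) does not reach this height (|z−center|=6.900 > r=3.5); Subtracting the remaining from the first: starting from the r=6 cylinder (110.21 mm²), the 15×29.5 cube at (-3, 14.5) misses the remaining region (no effect) — area = 110.21 mm²; the sphere at (8, 13) is absent (|z−center|=7.600 > r=7.5); Taking the union: only the result so far is present, so the union is just that shape — area = 110.21 mm². At z = 7.3: the r=6 cylinder gives a regular 16-gon of circumradius 6 (constant along its height) (area = (16/2)·6.000²·sin(360°/16) = 110.21 mm²); the cube at (-3, 14.5) is present — its section is the full 15×29.5 rectangle (area 442.50 mm²); the sphere at (3, -2) is absent (|z−center|=7.300 > r=3.5); Taking the first minus the rest: starting from the r=6 cylinder (110.21 mm²), the 15×29.5 cube at (-3, 14.5) misses the remaining region (no effect) — area = 110.21 mm²; the sphere at (8, 13): section is a regular 16-gon, circumradius = √(r²−h²) = √(7.5²−7.2²) = 2.100 (area = (16/2)·2.100²·sin(360°/16) = 13.50 mm²); Merging all regions: the 2 present regions are separate (no shared area or edge), so areas and boundary lengths simply add and each stays a separate island — area = 123.71 mm². Checking containment: at z = 7.3 the cross-section extends beyond the z = 6.9 cross-section by about 13.50 mm².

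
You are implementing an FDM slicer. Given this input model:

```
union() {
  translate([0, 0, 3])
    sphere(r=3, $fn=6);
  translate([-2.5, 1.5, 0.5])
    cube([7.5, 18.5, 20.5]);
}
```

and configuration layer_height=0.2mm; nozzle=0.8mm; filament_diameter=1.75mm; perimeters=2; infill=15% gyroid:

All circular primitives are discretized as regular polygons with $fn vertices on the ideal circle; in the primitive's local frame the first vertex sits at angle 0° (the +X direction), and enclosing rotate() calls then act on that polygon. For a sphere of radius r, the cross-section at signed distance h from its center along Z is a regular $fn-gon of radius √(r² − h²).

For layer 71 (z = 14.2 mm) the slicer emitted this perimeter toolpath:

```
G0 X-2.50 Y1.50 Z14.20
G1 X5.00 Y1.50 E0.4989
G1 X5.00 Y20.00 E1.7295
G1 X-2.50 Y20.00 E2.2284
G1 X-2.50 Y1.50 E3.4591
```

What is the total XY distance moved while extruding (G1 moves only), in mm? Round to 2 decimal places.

Sum the Euclidean lengths of each G1 segment: total = 52.00 mm.

52.00 mm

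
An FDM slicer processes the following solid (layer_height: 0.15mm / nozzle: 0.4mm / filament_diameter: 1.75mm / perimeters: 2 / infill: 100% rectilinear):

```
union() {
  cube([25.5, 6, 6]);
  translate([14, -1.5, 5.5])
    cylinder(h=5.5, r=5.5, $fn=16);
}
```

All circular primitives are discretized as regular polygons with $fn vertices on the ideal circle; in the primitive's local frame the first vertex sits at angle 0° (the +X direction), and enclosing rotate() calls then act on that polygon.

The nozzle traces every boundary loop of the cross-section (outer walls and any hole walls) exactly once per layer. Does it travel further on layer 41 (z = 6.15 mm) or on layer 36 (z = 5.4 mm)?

Layer 41 (z = 6.15): the cube does not reach this height (z outside [0, 6]); the cylinder at (14, -1.5): section is a regular 16-gon, circumradius r=5.5 (perimeter = 2·16·5.500·sin(180°/16) = 34.34 mm); Merging all regions: only the r=5.5 cylinder at (14, -1.5) is present, so the union is just that shape — boundary = 34.34 mm. So its perimeter = 34.34 mm. Layer 36 (z = 5.4): the 25.5×6 cube contributes its full rectangle (perimeter 63.00 mm); the cylinder at (14, -1.5) is not intersected at this z (z outside [5.5, 11]); Taking the union: only the 25.5×6 cube is present, so the union is just that shape — boundary = 63.00 mm. So its perimeter = 63.00 mm. Layer 36 is larger (63.00 vs 34.34 mm).

layer 36 (z = 5.4 mm)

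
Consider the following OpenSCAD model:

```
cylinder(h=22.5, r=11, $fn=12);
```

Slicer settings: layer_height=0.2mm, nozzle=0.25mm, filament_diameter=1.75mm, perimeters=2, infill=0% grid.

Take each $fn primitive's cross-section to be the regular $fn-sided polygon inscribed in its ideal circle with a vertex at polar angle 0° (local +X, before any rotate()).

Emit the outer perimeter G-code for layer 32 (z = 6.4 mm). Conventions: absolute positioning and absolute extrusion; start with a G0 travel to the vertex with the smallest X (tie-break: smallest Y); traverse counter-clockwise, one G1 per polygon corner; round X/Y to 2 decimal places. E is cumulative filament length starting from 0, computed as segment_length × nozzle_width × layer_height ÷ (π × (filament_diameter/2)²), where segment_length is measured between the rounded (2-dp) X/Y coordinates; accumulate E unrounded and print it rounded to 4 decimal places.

G0 X-11.00 Y0.00 Z6.40
G1 X-9.53 Y-5.50 E0.1183
G1 X-5.50 Y-9.53 E0.2368
G1 X0.00 Y-11.00 E0.3552
G1 X5.50 Y-9.53 E0.4735
G1 X9.53 Y-5.50 E0.5920
G1 X11.00 Y0.00 E0.7103
G1 X9.53 Y5.50 E0.8287
G1 X5.50 Y9.53 E0.9471
G1 X0.00 Y11.00 E1.0655
G1 X-5.50 Y9.53 E1.1838
G1 X-9.53 Y5.50 E1.3023
G1 X-11.00 Y0.00 E1.4207

At z = 6.4 mm: the cylinder: section is a regular 12-gon, circumradius r=11. The outline is a single polygon with 12 vertices. Extrusion per mm of travel: 0.25 × 0.2 / (π × 0.875²) = 0.020788. Accumulating E over each segment gives final E = 1.4207.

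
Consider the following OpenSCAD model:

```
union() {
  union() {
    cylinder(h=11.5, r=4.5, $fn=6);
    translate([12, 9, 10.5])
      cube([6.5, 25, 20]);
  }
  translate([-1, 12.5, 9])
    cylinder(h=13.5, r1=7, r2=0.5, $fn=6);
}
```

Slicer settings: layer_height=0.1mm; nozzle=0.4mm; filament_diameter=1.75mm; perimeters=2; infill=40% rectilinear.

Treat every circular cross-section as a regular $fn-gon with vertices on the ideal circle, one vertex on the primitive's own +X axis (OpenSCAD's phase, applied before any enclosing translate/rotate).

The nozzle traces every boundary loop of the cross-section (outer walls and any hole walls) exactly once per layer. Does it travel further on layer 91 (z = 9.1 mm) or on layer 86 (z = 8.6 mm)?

Layer 91 (z = 9.1): the cylinder: section is a regular 6-gon, circumradius r=4.5 (perimeter = 2·6·4.500·sin(180°/6) = 27.00 mm); the cube at (12, 9) does not reach this height (z outside [10.5, 30.5]); Combining (union): only the r=4.5 cylinder is present, so the union is just that shape — boundary = 27.00 mm; the cone at (-1, 12.5) contributes a regular 6-gon of circumradius 6.952 (interpolated between r1=7 and r2=0.5 at t=0.007) (perimeter = 2·6·6.952·sin(180°/6) = 41.71 mm); Merging all regions: the 2 present regions are separate (no shared area or edge), so areas and boundary lengths simply add and each stays a separate island — boundary = 68.71 mm. So its perimeter = 68.71 mm. Layer 86 (z = 8.6): the cylinder: section is a regular 6-gon, circumradius r=4.5 (perimeter = 2·6·4.500·sin(180°/6) = 27.00 mm); the cube at (12, 9) is absent (z outside [10.5, 30.5]); Merging all regions: only the r=4.5 cylinder is present, so the union is just that shape — boundary = 27.00 mm; the cone at (-1, 12.5) is absent (z outside [9, 22.5]); Taking the union: only that combined region is present, so the union is just that shape — boundary = 27.00 mm. So its perimeter = 27.00 mm. Layer 91 is larger (68.71 vs 27.00 mm).

layer 91 (z = 9.1 mm)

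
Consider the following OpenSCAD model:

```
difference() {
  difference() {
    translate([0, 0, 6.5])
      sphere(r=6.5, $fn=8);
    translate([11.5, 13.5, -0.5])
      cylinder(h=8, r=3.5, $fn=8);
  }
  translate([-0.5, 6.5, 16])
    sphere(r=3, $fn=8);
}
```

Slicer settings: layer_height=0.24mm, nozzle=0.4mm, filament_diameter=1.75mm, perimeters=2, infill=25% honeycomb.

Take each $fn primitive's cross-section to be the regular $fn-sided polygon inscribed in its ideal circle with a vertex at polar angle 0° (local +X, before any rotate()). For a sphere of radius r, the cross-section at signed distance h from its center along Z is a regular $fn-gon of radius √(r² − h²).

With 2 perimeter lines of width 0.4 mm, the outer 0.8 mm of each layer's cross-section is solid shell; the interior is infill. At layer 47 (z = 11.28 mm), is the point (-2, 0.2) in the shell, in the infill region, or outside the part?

At z = 11.28 mm: the sphere: section is a regular 8-gon, circumradius = √(r²−h²) = √(6.5²−4.78²) = 4.405; the cylinder at (11.5, 13.5) is not intersected at this z (z outside [-0.5, 7.5]); Subtracting the remaining from the first: none of the subtracted shapes is present at this height, so the r=6.5 sphere is unchanged — 1 connected region; the sphere at (-0.5, 6.5) does not reach this height (|z−center|=4.720 > r=3); After the difference (first − rest): none of the subtracted shapes is present at this height, so the result so far is unchanged — 1 connected region. Overall, the cross-section is a single solid region. The nearest boundary edge runs (-3.11, 3.11)→(-4.40, 0.00); distance from the point to it = 2.15 mm. The point is inside the cross-section and 2.15 mm from the nearest boundary — more than the 0.8 mm shell width (2 × 0.4), so it's in the infill interior.

infill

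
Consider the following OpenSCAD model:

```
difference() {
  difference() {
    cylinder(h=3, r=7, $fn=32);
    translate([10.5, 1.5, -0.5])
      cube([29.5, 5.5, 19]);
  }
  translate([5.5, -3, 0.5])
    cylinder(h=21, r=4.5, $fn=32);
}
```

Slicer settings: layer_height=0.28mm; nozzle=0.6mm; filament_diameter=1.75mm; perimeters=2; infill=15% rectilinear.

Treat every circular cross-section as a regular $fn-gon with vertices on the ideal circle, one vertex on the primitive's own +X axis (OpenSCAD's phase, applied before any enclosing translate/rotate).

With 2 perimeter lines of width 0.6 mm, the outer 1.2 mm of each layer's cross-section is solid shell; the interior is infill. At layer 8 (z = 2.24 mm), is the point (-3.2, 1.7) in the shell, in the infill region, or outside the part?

infill

At z = 2.24 mm: the cylinder: section is a regular 32-gon, circumradius r=7; the 29.5×5.5 cube at (10.5, 1.5) contributes its full rectangle; Subtracting the remaining from the first: starting from the r=7 cylinder, the 29.5×5.5 cube at (10.5, 1.5) misses the remaining region (no effect) — 1 connected region; the cylinder at (5.5, -3): section is a regular 32-gon, circumradius r=4.5; Taking the first minus the rest: starting from that combined region, the r=4.5 cylinder at (5.5, -3) partially overlaps it — only the 33.42 mm² overlap (of its 63.21 mm²) is removed, clipping the outline — 1 connected region. Overall, the cross-section is a single solid region. The nearest boundary edge runs (-6.47, 2.68)→(-5.82, 3.89); distance from the point to it = 3.34 mm. The point is inside the cross-section and 3.34 mm from the nearest boundary — more than the 1.2 mm shell width (2 × 0.6), so it's in the infill interior.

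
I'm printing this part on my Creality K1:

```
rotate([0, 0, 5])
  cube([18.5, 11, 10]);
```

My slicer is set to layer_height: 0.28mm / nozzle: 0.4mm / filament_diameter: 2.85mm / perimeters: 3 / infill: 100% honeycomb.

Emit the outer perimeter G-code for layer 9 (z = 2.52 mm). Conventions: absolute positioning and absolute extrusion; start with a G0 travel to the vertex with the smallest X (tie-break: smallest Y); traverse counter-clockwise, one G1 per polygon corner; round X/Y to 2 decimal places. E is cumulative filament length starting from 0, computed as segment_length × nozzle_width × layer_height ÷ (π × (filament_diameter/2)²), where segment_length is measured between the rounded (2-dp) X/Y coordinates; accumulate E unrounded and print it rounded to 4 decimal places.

G0 X-0.96 Y10.96 Z2.52
G1 X0.00 Y0.00 E0.1932
G1 X18.43 Y1.61 E0.5180
G1 X17.47 Y12.57 E0.7111
G1 X-0.96 Y10.96 E1.0359

At z = 2.52 mm: the cube is present — its section is the full 18.5×11 rectangle; (whole slice rotated 5° about Z — lengths, areas and connectivity unchanged). The outline is a single polygon with 4 vertices. Extrusion per mm of travel: 0.4 × 0.28 / (π × 1.425²) = 0.017557. Accumulating E over each segment gives final E = 1.0359.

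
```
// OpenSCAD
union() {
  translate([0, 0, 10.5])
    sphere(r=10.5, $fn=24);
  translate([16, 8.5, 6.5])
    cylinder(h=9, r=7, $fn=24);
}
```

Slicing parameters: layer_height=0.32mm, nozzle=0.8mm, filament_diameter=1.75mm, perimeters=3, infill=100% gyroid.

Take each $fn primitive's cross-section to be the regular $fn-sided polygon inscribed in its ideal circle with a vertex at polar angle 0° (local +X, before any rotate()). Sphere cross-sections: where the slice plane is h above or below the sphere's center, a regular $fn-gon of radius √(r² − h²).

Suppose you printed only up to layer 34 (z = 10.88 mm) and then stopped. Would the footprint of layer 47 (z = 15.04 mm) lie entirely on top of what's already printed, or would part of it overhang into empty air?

entirely on top

Compare the two slices. At z = 10.88: the r=10.5 sphere contributes a regular 24-gon of circumradius √(10.5²−0.38²) = 10.493 (area = (24/2)·10.493²·sin(360°/24) = 341.97 mm²); the r=7 cylinder at (16, 8.5) contributes a regular 24-gon of circumradius 7 (area = (24/2)·7.000²·sin(360°/24) = 152.19 mm²); Merging all regions: the 2 present regions are separate (no shared area or edge), so areas and boundary lengths simply add and each stays a separate island — area = 494.15 mm². At z = 15.04: the r=10.5 sphere slices to a regular 24-gon of circumradius 9.468 (√(r²−h²) with h=4.54 from center) (area = (24/2)·9.468²·sin(360°/24) = 278.40 mm²); the r=7 cylinder at (16, 8.5) contributes a regular 24-gon of circumradius 7 (area = (24/2)·7.000²·sin(360°/24) = 152.19 mm²); Combining (union): the 2 present regions are separate (no shared area or edge), so areas and boundary lengths simply add and each stays a separate island — area = 430.59 mm². Checking containment: the cross-section at z = 15.04 is a subset of the cross-section at z = 10.88.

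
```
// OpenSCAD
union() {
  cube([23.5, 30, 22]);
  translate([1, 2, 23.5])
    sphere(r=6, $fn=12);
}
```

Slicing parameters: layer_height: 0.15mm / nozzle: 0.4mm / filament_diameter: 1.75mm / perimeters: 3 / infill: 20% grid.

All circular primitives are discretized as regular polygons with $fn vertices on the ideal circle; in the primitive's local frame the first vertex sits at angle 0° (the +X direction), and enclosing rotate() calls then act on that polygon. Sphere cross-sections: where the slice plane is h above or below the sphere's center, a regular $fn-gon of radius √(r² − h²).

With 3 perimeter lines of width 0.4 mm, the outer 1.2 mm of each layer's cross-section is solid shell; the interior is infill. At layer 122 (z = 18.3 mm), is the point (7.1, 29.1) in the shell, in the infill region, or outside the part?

shell

At z = 18.3 mm: the 23.5×30 cube contributes its full rectangle; the r=6 sphere at (1, 2) slices to a regular 12-gon of circumradius 2.993 (√(r²−h²) with h=5.2 from center); Merging all regions: the regions partially overlap (shared area 16.94 mm²), so overlapping operands fuse into one piece — 1 connected region. Overall, the cross-section is a single solid region. The nearest boundary edge runs (0.00, 30.00)→(23.50, 30.00); distance from the point to it = 0.90 mm. The point is inside the cross-section, 0.90 mm from the nearest boundary — within the 1.2 mm shell band (3 × 0.4).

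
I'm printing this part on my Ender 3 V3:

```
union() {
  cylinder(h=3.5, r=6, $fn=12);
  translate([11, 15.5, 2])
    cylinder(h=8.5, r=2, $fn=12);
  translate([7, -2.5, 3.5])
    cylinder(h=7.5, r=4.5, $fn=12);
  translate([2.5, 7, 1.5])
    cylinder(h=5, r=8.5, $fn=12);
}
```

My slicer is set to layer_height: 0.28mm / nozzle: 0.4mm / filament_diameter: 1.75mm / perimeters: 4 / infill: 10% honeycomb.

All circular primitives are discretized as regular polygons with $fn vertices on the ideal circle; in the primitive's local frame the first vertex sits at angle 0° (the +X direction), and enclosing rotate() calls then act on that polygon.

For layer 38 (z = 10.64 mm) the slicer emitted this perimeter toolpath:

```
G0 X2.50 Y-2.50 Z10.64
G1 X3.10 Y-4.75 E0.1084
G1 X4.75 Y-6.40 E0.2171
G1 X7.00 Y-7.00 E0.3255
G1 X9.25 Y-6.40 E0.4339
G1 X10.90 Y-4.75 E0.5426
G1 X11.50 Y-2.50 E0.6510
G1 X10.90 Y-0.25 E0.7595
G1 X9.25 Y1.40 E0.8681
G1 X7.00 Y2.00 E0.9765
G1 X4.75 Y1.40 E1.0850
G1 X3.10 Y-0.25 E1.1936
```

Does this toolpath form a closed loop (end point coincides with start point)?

Start point (G0): (2.50, -2.50). End point (last G1): the path does not return to the start — open.

no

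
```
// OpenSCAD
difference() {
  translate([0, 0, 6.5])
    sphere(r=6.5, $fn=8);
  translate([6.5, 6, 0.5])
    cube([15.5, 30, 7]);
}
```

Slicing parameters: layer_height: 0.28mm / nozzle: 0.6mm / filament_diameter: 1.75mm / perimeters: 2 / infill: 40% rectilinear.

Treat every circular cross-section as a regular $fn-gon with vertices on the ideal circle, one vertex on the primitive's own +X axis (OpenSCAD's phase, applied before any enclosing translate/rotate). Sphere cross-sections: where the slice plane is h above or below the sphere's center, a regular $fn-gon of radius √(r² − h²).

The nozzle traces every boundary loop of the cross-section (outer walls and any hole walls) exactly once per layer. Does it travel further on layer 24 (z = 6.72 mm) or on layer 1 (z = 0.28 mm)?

layer 24 (z = 6.72 mm)

Layer 24 (z = 6.72): the sphere: section is a regular 8-gon, circumradius = √(r²−h²) = √(6.5²−0.22²) = 6.496 (perimeter = 2·8·6.496·sin(180°/8) = 39.78 mm); the cube at (6.5, 6) (footprint 15.5×30) is included at this height (perimeter 91.00 mm); Taking the first minus the rest: starting from the r=6.5 sphere, the 15.5×30 cube at (6.5, 6) misses the remaining region (no effect) — boundary = 39.78 mm. So its perimeter = 39.78 mm. Layer 1 (z = 0.28): the r=6.5 sphere slices to a regular 8-gon of circumradius 1.887 (√(r²−h²) with h=6.22 from center) (perimeter = 2·8·1.887·sin(180°/8) = 11.56 mm); the cube at (6.5, 6) does not reach this height (z outside [0.5, 7.5]); Taking the first minus the rest: none of the subtracted shapes is present at this height, so the r=6.5 sphere is unchanged — boundary = 11.56 mm. So its perimeter = 11.56 mm. Layer 24 is larger (39.78 vs 11.56 mm).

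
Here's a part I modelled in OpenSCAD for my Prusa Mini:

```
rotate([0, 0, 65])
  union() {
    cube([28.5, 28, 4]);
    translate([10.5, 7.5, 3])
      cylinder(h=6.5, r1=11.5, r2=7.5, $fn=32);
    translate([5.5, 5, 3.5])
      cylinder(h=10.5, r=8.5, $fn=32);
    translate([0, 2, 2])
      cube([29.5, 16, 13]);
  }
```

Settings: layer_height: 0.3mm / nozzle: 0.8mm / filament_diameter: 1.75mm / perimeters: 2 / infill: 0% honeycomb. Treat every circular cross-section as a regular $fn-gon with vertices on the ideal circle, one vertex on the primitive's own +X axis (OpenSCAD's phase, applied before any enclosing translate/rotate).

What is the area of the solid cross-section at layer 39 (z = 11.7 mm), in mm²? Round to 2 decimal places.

556.69 mm²

At z = 11.7 mm: the cube does not reach this height (z outside [0, 4]); the cone at (10.5, 7.5) is absent (z outside [3, 9.5]); the r=8.5 cylinder at (5.5, 5) contributes a regular 32-gon of circumradius 8.5 (area = (32/2)·8.500²·sin(360°/32) = 225.52 mm²); the 29.5×16 cube at (0, 2) contributes its full rectangle (area 472.00 mm²); Combining (union): the regions partially overlap — summed areas 697.52 mm² minus the doubly-counted overlap 140.83 mm² gives 556.69 mm² — area = 556.69 mm²; (rotated 65° about Z; rotation is an isometry so areas/perimeters/island counts are preserved). Overall, the cross-section is a single solid region. Net area = 556.69 mm².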